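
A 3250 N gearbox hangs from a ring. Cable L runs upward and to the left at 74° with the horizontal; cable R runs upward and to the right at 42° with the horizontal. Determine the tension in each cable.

ΣF_x = 0: −T_L·cos74° + T_R·cos42° = 0 → T_R = 0.370907·T_L.
ΣF_y = 0: T_L·sin74° + T_R·sin42° = 3250.
Substitute: T_L·(0.961262 + 0.370907·0.669131) = 3250 → T_L = 2687.18 ≈ 2687 N.
Then T_R = 0.370907 × 2687.18 = 996.7 N.

T_L = 2687 N, T_R = 996.7 N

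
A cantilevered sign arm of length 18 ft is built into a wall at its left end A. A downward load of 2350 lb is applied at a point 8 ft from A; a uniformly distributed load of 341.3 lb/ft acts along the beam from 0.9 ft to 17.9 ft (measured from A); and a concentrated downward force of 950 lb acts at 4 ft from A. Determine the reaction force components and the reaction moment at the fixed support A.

Resultant of the distributed load: 341.3 × 17 = 5802.1 lb at 9.4 ft from A.
ΣF_x = 0: A_x = 0.
ΣF_y = 0: A_y − 2350 − 341.3·17 − 950 = 0 → A_y = 9102 lb.
ΣM about A: M_A − 2350·8 − (341.3·17)·9.4 − 950·4 = 0 → M_A = 77140 lb·ft.

A_x = 0, A_y = 9102 lb, M_A = 77140 lb·ft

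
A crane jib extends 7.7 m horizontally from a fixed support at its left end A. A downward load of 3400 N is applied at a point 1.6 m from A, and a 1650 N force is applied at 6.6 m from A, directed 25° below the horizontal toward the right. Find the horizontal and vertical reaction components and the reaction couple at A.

ΣF_x = 0: A_x + 1650·cos25° = 0 → A_x = -1495 N.
ΣF_y = 0: A_y − 3400 − 1650·sin25° = 0 → A_y = 4097 N.
ΣM about A: M_A − 3400·1.6 − 1650·sin25°·6.6 = 0 → M_A = 10040 N·m.

A_x = -1495 N, A_y = 4097 N, M_A = 10040 N·m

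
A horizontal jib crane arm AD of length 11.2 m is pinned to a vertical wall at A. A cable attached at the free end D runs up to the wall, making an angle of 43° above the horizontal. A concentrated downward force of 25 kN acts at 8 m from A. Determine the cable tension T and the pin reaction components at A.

T = 26.18 kN, A_x = 19.15 kN, A_y = 7.143 kN

ΣM about A: T·sin43°·11.2 − 25·8 = 0 → T = 200/(11.2·0.681998) = 26.1836 ≈ 26.18 kN.
ΣF_x = 0: A_x − T·cos43° = 0 → A_x = 26.1836 × 0.731354 = 19.15 kN.
ΣF_y = 0: A_y + T·sin43° − 25 = 0 → A_y = 25 − 26.1836 × 0.681998 = 7.143 kN.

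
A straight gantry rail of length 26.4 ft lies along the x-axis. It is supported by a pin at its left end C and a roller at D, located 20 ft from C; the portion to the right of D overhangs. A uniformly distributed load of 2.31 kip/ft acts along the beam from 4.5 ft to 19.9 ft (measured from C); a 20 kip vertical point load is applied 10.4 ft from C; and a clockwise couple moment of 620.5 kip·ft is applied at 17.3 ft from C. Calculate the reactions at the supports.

Resultant of the distributed load: 2.31 × 15.4 = 35.574 kip at 12.2 ft from C.
ΣM about C: D_y·20 − (2.31·15.4)·12.2 − 20·10.4 − 620.5 = 0 → D_y = 1262.5028/20 = 63.1251 ≈ 63.13 kip.
ΣF_y = 0: C_y + 63.1251 − 2.31·15.4 − 20 = 0 → C_y = -7.551 kip.
ΣF_x = 0: no horizontal applied forces, so C_x = 0.

C_x = 0, C_y = -7.551 kip, D_y = 63.13 kip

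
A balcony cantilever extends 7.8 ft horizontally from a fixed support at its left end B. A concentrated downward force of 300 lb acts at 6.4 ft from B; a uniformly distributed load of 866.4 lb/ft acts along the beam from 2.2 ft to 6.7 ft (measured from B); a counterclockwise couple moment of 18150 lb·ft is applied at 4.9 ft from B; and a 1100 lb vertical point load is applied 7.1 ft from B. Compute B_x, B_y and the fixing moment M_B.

B_x = 0, B_y = 5299 lb, M_B = 8930 lb·ft

Resultant of the distributed load: 866.4 × 4.5 = 3898.8 lb at 4.45 ft from B.
ΣF_x = 0: B_x = 0.
ΣF_y = 0: B_y − 300 − 866.4·4.5 − 1100 = 0 → B_y = 5299 lb.
ΣM about B: M_B − 300·6.4 − (866.4·4.5)·4.45 + 18150 − 1100·7.1 = 0 → M_B = 8930 lb·ft.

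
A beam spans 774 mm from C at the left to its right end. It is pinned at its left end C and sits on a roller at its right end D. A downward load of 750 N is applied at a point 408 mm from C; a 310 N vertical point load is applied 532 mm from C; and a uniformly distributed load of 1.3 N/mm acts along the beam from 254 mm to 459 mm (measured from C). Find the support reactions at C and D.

Resultant of the distributed load: 1.3 × 205 = 266.5 N at 356.5 mm from C.
Taking moments about C: D_y·774 − 750·408 − 310·532 − (1.3·205)·356.5 = 0 → D_y = 565927.25/774 = 731.172 ≈ 731.2 N.
ΣF_y = 0: C_y + 731.172 − 750 − 310 − 1.3·205 = 0 → C_y = 595.3 N.
ΣF_x = 0: no horizontal applied forces, so C_x = 0.

C_x = 0, C_y = 595.3 N, D_y = 731.2 N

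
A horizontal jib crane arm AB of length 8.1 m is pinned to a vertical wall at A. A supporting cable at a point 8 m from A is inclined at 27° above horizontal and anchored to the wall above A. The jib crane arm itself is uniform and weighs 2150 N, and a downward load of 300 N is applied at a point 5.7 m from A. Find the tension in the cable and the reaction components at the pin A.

T = 2868 N, A_x = 2556 N, A_y = 1148 N

ΣM about A: T·sin27°·8 − 2150·4.05 − 300·5.7 = 0 → T = 10417.5/(8·0.45399) = 2868.32 ≈ 2868 N.
ΣF_x = 0: A_x − T·cos27° = 0 → A_x = 2868.32 × 0.891007 = 2556 N.
ΣF_y = 0: A_y + T·sin27° − 2150 − 300 = 0 → A_y = 2450 − 2868.32 × 0.45399 = 1148 N.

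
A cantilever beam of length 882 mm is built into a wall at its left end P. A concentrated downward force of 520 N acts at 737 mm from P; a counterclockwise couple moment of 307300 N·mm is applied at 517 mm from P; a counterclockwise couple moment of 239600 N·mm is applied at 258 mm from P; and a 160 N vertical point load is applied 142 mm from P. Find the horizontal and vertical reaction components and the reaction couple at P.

P_x = 0, P_y = 680.0 N, M_P = -140900 N·mm

ΣF_x = 0: P_x = 0.
ΣF_y = 0: P_y − 520 − 160 = 0 → P_y = 680.0 N.
ΣM about P: M_P − 520·737 + 307300 + 239600 − 160·142 = 0 → M_P = -140900 N·mm.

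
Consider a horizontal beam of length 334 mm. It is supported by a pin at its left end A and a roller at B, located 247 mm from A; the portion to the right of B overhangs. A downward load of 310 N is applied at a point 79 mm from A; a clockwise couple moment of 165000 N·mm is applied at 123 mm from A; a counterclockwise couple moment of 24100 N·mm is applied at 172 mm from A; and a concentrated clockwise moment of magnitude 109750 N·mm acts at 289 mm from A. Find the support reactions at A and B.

A_x = 0, A_y = -803.9 N, B_y = 1114 N

Taking moments about A: B_y·247 − 310·79 − 165000 + 24100 − 109750 = 0 → B_y = 275140/247 = 1113.93 ≈ 1114 N.
ΣF_y = 0: A_y + 1113.93 − 310 = 0 → A_y = -803.9 N.
ΣF_x = 0: no horizontal applied forces, so A_x = 0.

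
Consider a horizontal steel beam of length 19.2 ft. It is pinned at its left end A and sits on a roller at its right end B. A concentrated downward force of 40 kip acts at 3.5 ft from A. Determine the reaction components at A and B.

A_x = 0, A_y = 32.71 kip, B_y = 7.292 kip

ΣM about A: B_y·19.2 − 40·3.5 = 0 → B_y = 140/19.2 = 7.29167 ≈ 7.292 kip.
ΣF_y = 0: A_y + 7.29167 − 40 = 0 → A_y = 32.71 kip.
ΣF_x = 0: no horizontal applied forces, so A_x = 0.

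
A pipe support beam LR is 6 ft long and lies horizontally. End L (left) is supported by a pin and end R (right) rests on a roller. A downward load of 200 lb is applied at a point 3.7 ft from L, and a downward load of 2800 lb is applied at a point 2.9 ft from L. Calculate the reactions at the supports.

L_x = 0, L_y = 1523 lb, R_y = 1477 lb

Moments about L: R_y·6 − 200·3.7 − 2800·2.9 = 0 → R_y = 8860/6 = 1476.67 ≈ 1477 lb.
ΣF_y = 0: L_y + 1476.67 − 200 − 2800 = 0 → L_y = 1523 lb.
ΣF_x = 0: no horizontal applied forces, so L_x = 0.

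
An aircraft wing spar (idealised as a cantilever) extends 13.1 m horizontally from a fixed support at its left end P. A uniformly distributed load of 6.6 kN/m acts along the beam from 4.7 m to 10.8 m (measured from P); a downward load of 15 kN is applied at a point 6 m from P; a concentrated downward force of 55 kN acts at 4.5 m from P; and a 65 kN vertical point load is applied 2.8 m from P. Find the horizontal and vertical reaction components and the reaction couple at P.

P_x = 0, P_y = 175.3 kN, M_P = 831.5 kN·m

Resultant of the distributed load: 6.6 × 6.1 = 40.26 kN at 7.75 m from P.
ΣF_x = 0: P_x = 0.
ΣF_y = 0: P_y − 6.6·6.1 − 15 − 55 − 65 = 0 → P_y = 175.3 kN.
ΣM about P: M_P − (6.6·6.1)·7.75 − 15·6 − 55·4.5 − 65·2.8 = 0 → M_P = 831.5 kN·m.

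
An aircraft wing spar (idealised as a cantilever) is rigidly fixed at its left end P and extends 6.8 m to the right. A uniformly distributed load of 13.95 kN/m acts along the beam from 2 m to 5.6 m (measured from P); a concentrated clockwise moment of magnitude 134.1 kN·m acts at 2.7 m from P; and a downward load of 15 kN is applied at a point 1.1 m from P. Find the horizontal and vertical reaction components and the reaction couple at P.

Resultant of the distributed load: 13.95 × 3.6 = 50.22 kN at 3.8 m from P.
ΣF_x = 0: P_x = 0.
ΣF_y = 0: P_y − 13.95·3.6 − 15 = 0 → P_y = 65.22 kN.
ΣM about P: M_P − (13.95·3.6)·3.8 − 134.1 − 15·1.1 = 0 → M_P = 341.4 kN·m.

P_x = 0, P_y = 65.22 kN, M_P = 341.4 kN·m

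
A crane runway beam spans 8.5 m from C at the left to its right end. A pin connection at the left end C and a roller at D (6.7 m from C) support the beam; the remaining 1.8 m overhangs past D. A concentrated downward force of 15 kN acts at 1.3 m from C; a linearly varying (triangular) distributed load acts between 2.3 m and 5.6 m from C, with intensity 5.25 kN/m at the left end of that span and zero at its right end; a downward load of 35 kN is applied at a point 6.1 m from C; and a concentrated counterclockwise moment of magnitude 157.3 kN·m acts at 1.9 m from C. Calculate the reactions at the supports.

Resultant of the triangular load: ½ × 5.25 × 3.3 = 8.6625 kN, acting at 3.4 m from C (one-third of the span from the peak).
Moments about C: D_y·6.7 − 15·1.3 − (½·5.25·3.3)·3.4 − 35·6.1 + 157.3 = 0 → D_y = 105.1525/6.7 = 15.6944 ≈ 15.69 kN.
ΣF_y = 0: C_y + 15.6944 − 15 − ½·5.25·3.3 − 35 = 0 → C_y = 42.97 kN.
ΣF_x = 0: no horizontal applied forces, so C_x = 0.

C_x = 0, C_y = 42.97 kN, D_y = 15.69 kN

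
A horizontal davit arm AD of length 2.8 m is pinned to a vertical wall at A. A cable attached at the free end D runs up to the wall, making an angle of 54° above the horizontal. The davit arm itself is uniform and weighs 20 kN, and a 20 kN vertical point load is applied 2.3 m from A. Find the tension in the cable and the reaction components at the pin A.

T = 32.67 kN, A_x = 19.20 kN, A_y = 13.57 kN

ΣM about A: T·sin54°·2.8 − 20·1.4 − 20·2.3 = 0 → T = 74/(2.8·0.809017) = 32.6675 ≈ 32.67 kN.
ΣF_x = 0: A_x − T·cos54° = 0 → A_x = 32.6675 × 0.587785 = 19.20 kN.
ΣF_y = 0: A_y + T·sin54° − 20 − 20 = 0 → A_y = 40 − 32.6675 × 0.809017 = 13.57 kN.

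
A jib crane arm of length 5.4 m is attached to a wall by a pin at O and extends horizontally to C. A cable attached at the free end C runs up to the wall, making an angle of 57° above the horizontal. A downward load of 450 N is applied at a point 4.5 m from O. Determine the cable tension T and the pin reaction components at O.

T = 447.1 N, O_x = 243.5 N, O_y = 75.00 N

ΣM about O: T·sin57°·5.4 − 450·4.5 = 0 → T = 2025/(5.4·0.838671) = 447.136 ≈ 447.1 N.
ΣF_x = 0: O_x − T·cos57° = 0 → O_x = 447.136 × 0.544639 = 243.5 N.
ΣF_y = 0: O_y + T·sin57° − 450 = 0 → O_y = 450 − 447.136 × 0.838671 = 75.00 N.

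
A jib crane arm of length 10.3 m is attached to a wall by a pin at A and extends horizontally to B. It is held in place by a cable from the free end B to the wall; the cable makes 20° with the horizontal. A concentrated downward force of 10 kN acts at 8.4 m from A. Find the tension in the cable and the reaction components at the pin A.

T = 23.84 kN, A_x = 22.41 kN, A_y = 1.845 kN

ΣM about A: T·sin20°·10.3 − 10·8.4 = 0 → T = 84/(10.3·0.34202) = 23.8446 ≈ 23.84 kN.
ΣF_x = 0: A_x − T·cos20° = 0 → A_x = 23.8446 × 0.939693 = 22.41 kN.
ΣF_y = 0: A_y + T·sin20° − 10 = 0 → A_y = 10 − 23.8446 × 0.34202 = 1.845 kN.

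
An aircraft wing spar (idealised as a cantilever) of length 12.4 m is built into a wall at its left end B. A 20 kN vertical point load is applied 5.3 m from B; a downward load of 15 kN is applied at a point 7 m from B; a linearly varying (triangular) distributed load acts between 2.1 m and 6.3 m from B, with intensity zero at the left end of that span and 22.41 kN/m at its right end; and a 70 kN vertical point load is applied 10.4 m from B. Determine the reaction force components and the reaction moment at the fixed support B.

B_x = 0, B_y = 152.1 kN, M_B = 1170 kN·m

Resultant of the triangular load: ½ × 22.41 × 4.2 = 47.061 kN, acting at 4.9 m from B (one-third of the span from the peak).
ΣF_x = 0: B_x = 0.
ΣF_y = 0: B_y − 20 − 15 − ½·22.41·4.2 − 70 = 0 → B_y = 152.1 kN.
ΣM about B: M_B − 20·5.3 − 15·7 − (½·22.41·4.2)·4.9 − 70·10.4 = 0 → M_B = 1170 kN·m.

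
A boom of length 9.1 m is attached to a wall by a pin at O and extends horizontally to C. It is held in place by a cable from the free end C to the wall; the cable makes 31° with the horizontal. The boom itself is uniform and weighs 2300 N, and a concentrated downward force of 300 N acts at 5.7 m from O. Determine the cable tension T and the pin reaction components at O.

ΣM about O: T·sin31°·9.1 − 2300·4.55 − 300·5.7 = 0 → T = 12175/(9.1·0.515038) = 2597.7 ≈ 2598 N.
ΣF_x = 0: O_x − T·cos31° = 0 → O_x = 2597.7 × 0.857167 = 2227 N.
ΣF_y = 0: O_y + T·sin31° − 2300 − 300 = 0 → O_y = 2600 − 2597.7 × 0.515038 = 1262 N.

T = 2598 N, O_x = 2227 N, O_y = 1262 N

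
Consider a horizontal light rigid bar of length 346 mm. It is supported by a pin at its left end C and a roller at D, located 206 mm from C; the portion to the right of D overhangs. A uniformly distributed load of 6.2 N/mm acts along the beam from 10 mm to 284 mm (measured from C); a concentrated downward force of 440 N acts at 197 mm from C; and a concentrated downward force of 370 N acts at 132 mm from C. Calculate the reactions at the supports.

Resultant of the distributed load: 6.2 × 274 = 1698.8 N at 147 mm from C.
Taking moments about C: D_y·206 − (6.2·274)·147 − 440·197 − 370·132 = 0 → D_y = 385243.6/206 = 1870.11 ≈ 1870 N.
ΣF_y = 0: C_y + 1870.11 − 6.2·274 − 440 − 370 = 0 → C_y = 638.7 N.
ΣF_x = 0: no horizontal applied forces, so C_x = 0.

C_x = 0, C_y = 638.7 N, D_y = 1870 N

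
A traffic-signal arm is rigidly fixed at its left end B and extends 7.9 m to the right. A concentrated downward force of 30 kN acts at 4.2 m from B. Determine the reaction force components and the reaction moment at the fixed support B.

B_x = 0, B_y = 30.00 kN, M_B = 126.0 kN·m

ΣF_x = 0: B_x = 0.
ΣF_y = 0: B_y − 30 = 0 → B_y = 30.00 kN.
ΣM about B: M_B − 30·4.2 = 0 → M_B = 126.0 kN·m.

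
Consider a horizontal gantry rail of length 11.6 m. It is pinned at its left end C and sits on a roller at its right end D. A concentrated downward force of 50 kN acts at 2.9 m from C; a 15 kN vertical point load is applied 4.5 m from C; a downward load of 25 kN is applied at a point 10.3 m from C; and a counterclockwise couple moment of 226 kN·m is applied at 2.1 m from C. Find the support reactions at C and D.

Taking moments about C: D_y·11.6 − 50·2.9 − 15·4.5 − 25·10.3 + 226 = 0 → D_y = 244/11.6 = 21.0345 ≈ 21.03 kN.
ΣF_y = 0: C_y + 21.0345 − 50 − 15 − 25 = 0 → C_y = 68.97 kN.
ΣF_x = 0: no horizontal applied forces, so C_x = 0.

C_x = 0, C_y = 68.97 kN, D_y = 21.03 kN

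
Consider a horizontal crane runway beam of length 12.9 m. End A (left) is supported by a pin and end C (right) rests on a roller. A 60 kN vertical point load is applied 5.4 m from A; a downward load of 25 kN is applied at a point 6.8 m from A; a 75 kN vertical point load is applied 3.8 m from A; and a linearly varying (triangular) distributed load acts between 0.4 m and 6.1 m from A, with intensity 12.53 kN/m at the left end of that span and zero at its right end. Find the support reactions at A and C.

A_x = 0, A_y = 129.0 kN, C_y = 66.75 kN

Resultant of the triangular load: ½ × 12.53 × 5.7 = 35.7105 kN, acting at 2.3 m from A (one-third of the span from the peak).
ΣM about A: C_y·12.9 − 60·5.4 − 25·6.8 − 75·3.8 − (½·12.53·5.7)·2.3 = 0 → C_y = 861.13415/12.9 = 66.7546 ≈ 66.75 kN.
ΣF_y = 0: A_y + 66.7546 − 60 − 25 − 75 − ½·12.53·5.7 = 0 → A_y = 129.0 kN.
ΣF_x = 0: no horizontal applied forces, so A_x = 0.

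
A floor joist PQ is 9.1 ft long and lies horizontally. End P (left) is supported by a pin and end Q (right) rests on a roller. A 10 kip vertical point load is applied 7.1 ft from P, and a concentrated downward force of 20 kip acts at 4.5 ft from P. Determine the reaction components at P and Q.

ΣM about P: Q_y·9.1 − 10·7.1 − 20·4.5 = 0 → Q_y = 161/9.1 = 17.6923 ≈ 17.69 kip.
ΣF_y = 0: P_y + 17.6923 − 10 − 20 = 0 → P_y = 12.31 kip.
ΣF_x = 0: no horizontal applied forces, so P_x = 0.

P_x = 0, P_y = 12.31 kip, Q_y = 17.69 kip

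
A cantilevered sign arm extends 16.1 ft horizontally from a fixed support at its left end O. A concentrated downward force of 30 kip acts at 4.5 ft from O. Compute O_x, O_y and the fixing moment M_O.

O_x = 0, O_y = 30.00 kip, M_O = 135.0 kip·ft

ΣF_x = 0: O_x = 0.
ΣF_y = 0: O_y − 30 = 0 → O_y = 30.00 kip.
ΣM about O: M_O − 30·4.5 = 0 → M_O = 135.0 kip·ft.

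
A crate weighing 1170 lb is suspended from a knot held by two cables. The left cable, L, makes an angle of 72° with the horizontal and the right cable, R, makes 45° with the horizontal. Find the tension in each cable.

T_L = 928.5 lb, T_R = 405.8 lb

ΣF_x = 0: −T_L·cos72° + T_R·cos45° = 0 → T_R = 0.437016·T_L.
ΣF_y = 0: T_L·sin72° + T_R·sin45° = 1170.
Substitute: T_L·(0.951057 + 0.437016·0.707107) = 1170 → T_L = 928.517 ≈ 928.5 lb.
Then T_R = 0.437016 × 928.517 = 405.8 lb.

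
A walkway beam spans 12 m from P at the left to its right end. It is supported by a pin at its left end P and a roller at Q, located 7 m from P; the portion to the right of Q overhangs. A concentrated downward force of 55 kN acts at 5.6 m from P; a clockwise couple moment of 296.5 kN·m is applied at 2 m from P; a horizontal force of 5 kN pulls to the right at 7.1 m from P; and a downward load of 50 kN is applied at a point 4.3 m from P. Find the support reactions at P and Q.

Moments about P: Q_y·7 − 55·5.6 − 296.5 − 50·4.3 = 0 → Q_y = 819.5/7 = 117.071 ≈ 117.1 kN.
ΣF_y = 0: P_y + 117.071 − 55 − 50 = 0 → P_y = -12.07 kN.
ΣF_x = 0: P_x + 5 = 0 → P_x = -5.000 kN.

P_x = -5.000 kN, P_y = -12.07 kN, Q_y = 117.1 kN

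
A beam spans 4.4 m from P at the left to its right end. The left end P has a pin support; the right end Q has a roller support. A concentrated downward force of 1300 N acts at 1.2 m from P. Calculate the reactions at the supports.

Taking moments about P: Q_y·4.4 − 1300·1.2 = 0 → Q_y = 1560/4.4 = 354.545 ≈ 354.5 N.
ΣF_y = 0: P_y + 354.545 − 1300 = 0 → P_y = 945.5 N.
ΣF_x = 0: no horizontal applied forces, so P_x = 0.

P_x = 0, P_y = 945.5 N, Q_y = 354.5 N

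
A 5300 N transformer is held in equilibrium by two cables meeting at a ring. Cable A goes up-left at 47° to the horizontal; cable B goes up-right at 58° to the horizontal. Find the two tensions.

T_A = 2908 N, T_B = 3742 N

ΣF_x = 0: −T_A·cos47° + T_B·cos58° = 0 → T_B = 1.28699·T_A.
ΣF_y = 0: T_A·sin47° + T_B·sin58° = 5300.
Substitute: T_A·(0.731354 + 1.28699·0.848048) = 5300 → T_A = 2907.64 ≈ 2908 N.
Then T_B = 1.28699 × 2907.64 = 3742 N.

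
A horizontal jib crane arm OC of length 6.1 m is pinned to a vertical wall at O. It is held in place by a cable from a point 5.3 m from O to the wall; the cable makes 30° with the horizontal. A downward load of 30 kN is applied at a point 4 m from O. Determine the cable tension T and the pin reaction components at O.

ΣM about O: T·sin30°·5.3 − 30·4 = 0 → T = 120/(5.3·0.5) = 45.283 ≈ 45.28 kN.
ΣF_x = 0: O_x − T·cos30° = 0 → O_x = 45.283 × 0.866025 = 39.22 kN.
ΣF_y = 0: O_y + T·sin30° − 30 = 0 → O_y = 30 − 45.283 × 0.5 = 7.358 kN.

T = 45.28 kN, O_x = 39.22 kN, O_y = 7.358 kN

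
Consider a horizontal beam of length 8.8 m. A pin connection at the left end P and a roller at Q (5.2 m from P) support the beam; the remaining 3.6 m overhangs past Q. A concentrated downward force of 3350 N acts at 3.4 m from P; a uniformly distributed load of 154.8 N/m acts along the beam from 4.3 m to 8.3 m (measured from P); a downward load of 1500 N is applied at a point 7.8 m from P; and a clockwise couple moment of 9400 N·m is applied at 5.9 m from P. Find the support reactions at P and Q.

Resultant of the distributed load: 154.8 × 4 = 619.2 N at 6.3 m from P.
ΣM about P: Q_y·5.2 − 3350·3.4 − (154.8·4)·6.3 − 1500·7.8 − 9400 = 0 → Q_y = 36390.96/5.2 = 6998.26 ≈ 6998 N.
ΣF_y = 0: P_y + 6998.26 − 3350 − 154.8·4 − 1500 = 0 → P_y = -1529 N.
ΣF_x = 0: no horizontal applied forces, so P_x = 0.

P_x = 0, P_y = -1529 N, Q_y = 6998 N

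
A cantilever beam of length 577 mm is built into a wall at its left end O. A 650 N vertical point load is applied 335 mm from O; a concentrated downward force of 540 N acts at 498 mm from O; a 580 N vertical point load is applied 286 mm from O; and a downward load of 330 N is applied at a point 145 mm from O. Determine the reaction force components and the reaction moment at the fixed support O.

ΣF_x = 0: O_x = 0.
ΣF_y = 0: O_y − 650 − 540 − 580 − 330 = 0 → O_y = 2100 N.
ΣM about O: M_O − 650·335 − 540·498 − 580·286 − 330·145 = 0 → M_O = 700400 N·mm.

O_x = 0, O_y = 2100 N, M_O = 700400 N·mm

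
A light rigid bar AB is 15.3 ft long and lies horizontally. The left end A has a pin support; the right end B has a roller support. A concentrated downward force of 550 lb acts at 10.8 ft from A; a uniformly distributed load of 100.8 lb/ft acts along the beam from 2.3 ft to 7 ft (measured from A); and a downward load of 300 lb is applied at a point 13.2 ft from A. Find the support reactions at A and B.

Resultant of the distributed load: 100.8 × 4.7 = 473.76 lb at 4.65 ft from A.
Moments about A: B_y·15.3 − 550·10.8 − (100.8·4.7)·4.65 − 300·13.2 = 0 → B_y = 12102.984/15.3 = 791.045 ≈ 791.0 lb.
ΣF_y = 0: A_y + 791.045 − 550 − 100.8·4.7 − 300 = 0 → A_y = 532.7 lb.
ΣF_x = 0: no horizontal applied forces, so A_x = 0.

A_x = 0, A_y = 532.7 lb, B_y = 791.0 lb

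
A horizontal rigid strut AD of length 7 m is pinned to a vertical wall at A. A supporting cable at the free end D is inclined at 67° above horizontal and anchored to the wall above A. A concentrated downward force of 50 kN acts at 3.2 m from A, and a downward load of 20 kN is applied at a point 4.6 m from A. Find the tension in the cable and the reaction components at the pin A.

ΣM about A: T·sin67°·7 − 50·3.2 − 20·4.6 = 0 → T = 252/(7·0.920505) = 39.109 ≈ 39.11 kN.
ΣF_x = 0: A_x − T·cos67° = 0 → A_x = 39.109 × 0.390731 = 15.28 kN.
ΣF_y = 0: A_y + T·sin67° − 50 − 20 = 0 → A_y = 70 − 39.109 × 0.920505 = 34.00 kN.

T = 39.11 kN, A_x = 15.28 kN, A_y = 34.00 kN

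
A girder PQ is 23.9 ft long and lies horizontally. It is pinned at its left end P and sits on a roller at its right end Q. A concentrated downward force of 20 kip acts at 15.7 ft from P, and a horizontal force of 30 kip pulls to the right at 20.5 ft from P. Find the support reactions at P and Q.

P_x = -30.00 kip, P_y = 6.862 kip, Q_y = 13.14 kip

ΣM about P: Q_y·23.9 − 20·15.7 = 0 → Q_y = 314/23.9 = 13.1381 ≈ 13.14 kip.
ΣF_y = 0: P_y + 13.1381 − 20 = 0 → P_y = 6.862 kip.
ΣF_x = 0: P_x + 30 = 0 → P_x = -30.00 kip.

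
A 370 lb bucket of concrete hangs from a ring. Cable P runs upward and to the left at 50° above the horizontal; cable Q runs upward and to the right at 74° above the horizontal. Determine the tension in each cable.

T_P = 123.0 lb, T_Q = 286.9 lb

ΣF_x = 0: −T_P·cos50° + T_Q·cos74° = 0 → T_Q = 2.332·T_P.
ΣF_y = 0: T_P·sin50° + T_Q·sin74° = 370.
Substitute: T_P·(0.766044 + 2.332·0.961262) = 370 → T_P = 123.017 ≈ 123.0 lb.
Then T_Q = 2.332 × 123.017 = 286.9 lb.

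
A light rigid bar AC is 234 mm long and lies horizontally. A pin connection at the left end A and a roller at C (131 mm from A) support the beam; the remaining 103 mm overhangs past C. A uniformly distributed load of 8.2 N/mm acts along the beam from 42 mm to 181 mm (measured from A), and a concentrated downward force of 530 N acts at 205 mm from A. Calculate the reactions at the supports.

A_x = 0, A_y = -129.7 N, C_y = 1800 N

Resultant of the distributed load: 8.2 × 139 = 1139.8 N at 111.5 mm from A.
ΣM about A: C_y·131 − (8.2·139)·111.5 − 530·205 = 0 → C_y = 235737.7/131 = 1799.52 ≈ 1800 N.
ΣF_y = 0: A_y + 1799.52 − 8.2·139 − 530 = 0 → A_y = -129.7 N.
ΣF_x = 0: no horizontal applied forces, so A_x = 0.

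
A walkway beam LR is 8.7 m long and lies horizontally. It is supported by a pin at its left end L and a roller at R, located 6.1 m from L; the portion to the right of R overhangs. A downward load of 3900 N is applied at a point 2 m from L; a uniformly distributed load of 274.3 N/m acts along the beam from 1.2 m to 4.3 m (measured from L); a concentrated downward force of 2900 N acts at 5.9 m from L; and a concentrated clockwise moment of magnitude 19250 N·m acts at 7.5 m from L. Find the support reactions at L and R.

L_x = 0, L_y = 27.64 N, R_y = 7623 N

Resultant of the distributed load: 274.3 × 3.1 = 850.33 N at 2.75 m from L.
Taking moments about L: R_y·6.1 − 3900·2 − (274.3·3.1)·2.75 − 2900·5.9 − 19250 = 0 → R_y = 46498.4075/6.1 = 7622.69 ≈ 7623 N.
ΣF_y = 0: L_y + 7622.69 − 3900 − 274.3·3.1 − 2900 = 0 → L_y = 27.64 N.
ΣF_x = 0: no horizontal applied forces, so L_x = 0.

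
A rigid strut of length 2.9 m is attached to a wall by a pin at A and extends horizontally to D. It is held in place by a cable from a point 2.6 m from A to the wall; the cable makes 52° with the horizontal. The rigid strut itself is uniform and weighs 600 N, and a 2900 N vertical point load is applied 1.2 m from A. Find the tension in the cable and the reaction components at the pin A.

ΣM about A: T·sin52°·2.6 − 600·1.45 − 2900·1.2 = 0 → T = 4350/(2.6·0.788011) = 2123.16 ≈ 2123 N.
ΣF_x = 0: A_x − T·cos52° = 0 → A_x = 2123.16 × 0.615661 = 1307 N.
ΣF_y = 0: A_y + T·sin52° − 600 − 2900 = 0 → A_y = 3500 − 2123.16 × 0.788011 = 1827 N.

T = 2123 N, A_x = 1307 N, A_y = 1827 N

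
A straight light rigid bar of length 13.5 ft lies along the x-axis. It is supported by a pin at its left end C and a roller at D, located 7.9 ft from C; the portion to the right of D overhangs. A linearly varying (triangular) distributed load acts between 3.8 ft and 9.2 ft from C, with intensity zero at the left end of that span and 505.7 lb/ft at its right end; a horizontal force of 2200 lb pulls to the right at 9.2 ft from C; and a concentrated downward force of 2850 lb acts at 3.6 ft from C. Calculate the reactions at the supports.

Resultant of the triangular load: ½ × 505.7 × 5.4 = 1365.39 lb, acting at 7.4 ft from C (one-third of the span from the peak).
ΣM about C: D_y·7.9 − (½·505.7·5.4)·7.4 − 2850·3.6 = 0 → D_y = 20363.886/7.9 = 2577.71 ≈ 2578 lb.
ΣF_y = 0: C_y + 2577.71 − ½·505.7·5.4 − 2850 = 0 → C_y = 1638 lb.
ΣF_x = 0: C_x + 2200 = 0 → C_x = -2200 lb.

C_x = -2200 lb, C_y = 1638 lb, D_y = 2578 lb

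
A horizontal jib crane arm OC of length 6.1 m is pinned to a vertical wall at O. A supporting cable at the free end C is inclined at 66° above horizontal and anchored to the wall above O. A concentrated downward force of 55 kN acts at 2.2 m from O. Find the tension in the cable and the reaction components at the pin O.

ΣM about O: T·sin66°·6.1 − 55·2.2 = 0 → T = 121/(6.1·0.913545) = 21.7133 ≈ 21.71 kN.
ΣF_x = 0: O_x − T·cos66° = 0 → O_x = 21.7133 × 0.406737 = 8.832 kN.
ΣF_y = 0: O_y + T·sin66° − 55 = 0 → O_y = 55 − 21.7133 × 0.913545 = 35.16 kN.

T = 21.71 kN, O_x = 8.832 kN, O_y = 35.16 kN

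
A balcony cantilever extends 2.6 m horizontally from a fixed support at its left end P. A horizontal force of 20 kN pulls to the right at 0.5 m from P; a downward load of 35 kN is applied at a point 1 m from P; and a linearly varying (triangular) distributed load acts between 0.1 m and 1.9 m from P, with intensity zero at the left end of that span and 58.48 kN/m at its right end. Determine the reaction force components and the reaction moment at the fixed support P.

Resultant of the triangular load: ½ × 58.48 × 1.8 = 52.632 kN, acting at 1.3 m from P (one-third of the span from the peak).
ΣF_x = 0: P_x + 20 = 0 → P_x = -20.00 kN.
ΣF_y = 0: P_y − 35 − ½·58.48·1.8 = 0 → P_y = 87.63 kN.
ΣM about P: M_P − 35·1 − (½·58.48·1.8)·1.3 = 0 → M_P = 103.4 kN·m.

P_x = -20.00 kN, P_y = 87.63 kN, M_P = 103.4 kN·m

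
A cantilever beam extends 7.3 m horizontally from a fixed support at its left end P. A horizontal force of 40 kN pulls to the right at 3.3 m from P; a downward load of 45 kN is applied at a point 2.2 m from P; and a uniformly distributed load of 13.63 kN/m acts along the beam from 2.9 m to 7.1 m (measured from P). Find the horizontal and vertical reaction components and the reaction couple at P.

P_x = -40.00 kN, P_y = 102.2 kN, M_P = 385.2 kN·m

Resultant of the distributed load: 13.63 × 4.2 = 57.246 kN at 5 m from P.
ΣF_x = 0: P_x + 40 = 0 → P_x = -40.00 kN.
ΣF_y = 0: P_y − 45 − 13.63·4.2 = 0 → P_y = 102.2 kN.
ΣM about P: M_P − 45·2.2 − (13.63·4.2)·5 = 0 → M_P = 385.2 kN·m.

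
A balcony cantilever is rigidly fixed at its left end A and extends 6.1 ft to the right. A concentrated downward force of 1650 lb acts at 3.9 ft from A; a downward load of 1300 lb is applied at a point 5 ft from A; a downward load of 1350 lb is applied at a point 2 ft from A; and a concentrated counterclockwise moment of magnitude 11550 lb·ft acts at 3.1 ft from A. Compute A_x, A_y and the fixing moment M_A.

A_x = 0, A_y = 4300 lb, M_A = 4085 lb·ft

ΣF_x = 0: A_x = 0.
ΣF_y = 0: A_y − 1650 − 1300 − 1350 = 0 → A_y = 4300 lb.
ΣM about A: M_A − 1650·3.9 − 1300·5 − 1350·2 + 11550 = 0 → M_A = 4085 lb·ft.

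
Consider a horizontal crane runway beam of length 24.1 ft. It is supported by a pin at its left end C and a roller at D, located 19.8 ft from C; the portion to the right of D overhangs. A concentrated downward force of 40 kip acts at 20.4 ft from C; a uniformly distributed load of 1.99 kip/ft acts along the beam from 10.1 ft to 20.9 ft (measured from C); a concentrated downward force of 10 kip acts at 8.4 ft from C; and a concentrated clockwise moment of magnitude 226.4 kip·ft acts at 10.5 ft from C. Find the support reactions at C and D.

C_x = 0, C_y = -2.221 kip, D_y = 73.71 kip

Resultant of the distributed load: 1.99 × 10.8 = 21.492 kip at 15.5 ft from C.
Taking moments about C: D_y·19.8 − 40·20.4 − (1.99·10.8)·15.5 − 10·8.4 − 226.4 = 0 → D_y = 1459.526/19.8 = 73.7134 ≈ 73.71 kip.
ΣF_y = 0: C_y + 73.7134 − 40 − 1.99·10.8 − 10 = 0 → C_y = -2.221 kip.
ΣF_x = 0: no horizontal applied forces, so C_x = 0.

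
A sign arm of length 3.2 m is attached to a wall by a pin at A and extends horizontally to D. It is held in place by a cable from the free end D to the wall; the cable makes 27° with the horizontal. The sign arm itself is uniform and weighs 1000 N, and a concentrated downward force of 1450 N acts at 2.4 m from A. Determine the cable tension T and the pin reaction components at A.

T = 3497 N, A_x = 3116 N, A_y = 862.5 N

ΣM about A: T·sin27°·3.2 − 1000·1.6 − 1450·2.4 = 0 → T = 5080/(3.2·0.45399) = 3496.77 ≈ 3497 N.
ΣF_x = 0: A_x − T·cos27° = 0 → A_x = 3496.77 × 0.891007 = 3116 N.
ΣF_y = 0: A_y + T·sin27° − 1000 − 1450 = 0 → A_y = 2450 − 3496.77 × 0.45399 = 862.5 N.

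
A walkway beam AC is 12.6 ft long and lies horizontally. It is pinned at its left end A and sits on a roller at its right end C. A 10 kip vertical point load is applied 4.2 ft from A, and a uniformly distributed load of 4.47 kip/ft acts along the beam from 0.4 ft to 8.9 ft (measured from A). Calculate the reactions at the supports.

A_x = 0, A_y = 30.64 kip, C_y = 17.36 kip

Resultant of the distributed load: 4.47 × 8.5 = 37.995 kip at 4.65 ft from A.
ΣM about A: C_y·12.6 − 10·4.2 − (4.47·8.5)·4.65 = 0 → C_y = 218.67675/12.6 = 17.3553 ≈ 17.36 kip.
ΣF_y = 0: A_y + 17.3553 − 10 − 4.47·8.5 = 0 → A_y = 30.64 kip.
ΣF_x = 0: no horizontal applied forces, so A_x = 0.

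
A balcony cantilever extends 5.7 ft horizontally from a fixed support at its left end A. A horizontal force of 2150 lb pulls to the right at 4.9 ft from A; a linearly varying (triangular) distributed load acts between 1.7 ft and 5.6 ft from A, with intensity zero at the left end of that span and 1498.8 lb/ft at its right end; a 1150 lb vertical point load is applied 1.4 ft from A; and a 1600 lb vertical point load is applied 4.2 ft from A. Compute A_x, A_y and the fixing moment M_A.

Resultant of the triangular load: ½ × 1498.8 × 3.9 = 2922.66 lb, acting at 4.3 ft from A (one-third of the span from the peak).
ΣF_x = 0: A_x + 2150 = 0 → A_x = -2150 lb.
ΣF_y = 0: A_y − ½·1498.8·3.9 − 1150 − 1600 = 0 → A_y = 5673 lb.
ΣM about A: M_A − (½·1498.8·3.9)·4.3 − 1150·1.4 − 1600·4.2 = 0 → M_A = 20900 lb·ft.

A_x = -2150 lb, A_y = 5673 lb, M_A = 20900 lb·ft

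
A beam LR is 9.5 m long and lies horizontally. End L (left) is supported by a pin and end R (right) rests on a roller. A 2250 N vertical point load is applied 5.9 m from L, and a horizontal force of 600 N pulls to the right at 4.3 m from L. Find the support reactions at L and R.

Taking moments about L: R_y·9.5 − 2250·5.9 = 0 → R_y = 13275/9.5 = 1397.37 ≈ 1397 N.
ΣF_y = 0: L_y + 1397.37 − 2250 = 0 → L_y = 852.6 N.
ΣF_x = 0: L_x + 600 = 0 → L_x = -600.0 N.

L_x = -600.0 N, L_y = 852.6 N, R_y = 1397 N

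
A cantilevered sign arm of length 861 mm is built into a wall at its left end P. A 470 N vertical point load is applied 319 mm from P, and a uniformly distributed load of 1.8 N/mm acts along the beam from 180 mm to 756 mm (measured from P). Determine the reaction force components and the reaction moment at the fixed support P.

Resultant of the distributed load: 1.8 × 576 = 1036.8 N at 468 mm from P.
ΣF_x = 0: P_x = 0.
ΣF_y = 0: P_y − 470 − 1.8·576 = 0 → P_y = 1507 N.
ΣM about P: M_P − 470·319 − (1.8·576)·468 = 0 → M_P = 635200 N·mm.

P_x = 0, P_y = 1507 N, M_P = 635200 N·mm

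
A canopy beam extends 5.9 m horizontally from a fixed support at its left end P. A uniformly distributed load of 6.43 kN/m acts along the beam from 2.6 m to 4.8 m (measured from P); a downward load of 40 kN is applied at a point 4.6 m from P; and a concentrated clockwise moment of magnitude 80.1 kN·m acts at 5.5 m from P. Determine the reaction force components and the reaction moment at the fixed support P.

P_x = 0, P_y = 54.15 kN, M_P = 316.4 kN·m

Resultant of the distributed load: 6.43 × 2.2 = 14.146 kN at 3.7 m from P.
ΣF_x = 0: P_x = 0.
ΣF_y = 0: P_y − 6.43·2.2 − 40 = 0 → P_y = 54.15 kN.
ΣM about P: M_P − (6.43·2.2)·3.7 − 40·4.6 − 80.1 = 0 → M_P = 316.4 kN·m.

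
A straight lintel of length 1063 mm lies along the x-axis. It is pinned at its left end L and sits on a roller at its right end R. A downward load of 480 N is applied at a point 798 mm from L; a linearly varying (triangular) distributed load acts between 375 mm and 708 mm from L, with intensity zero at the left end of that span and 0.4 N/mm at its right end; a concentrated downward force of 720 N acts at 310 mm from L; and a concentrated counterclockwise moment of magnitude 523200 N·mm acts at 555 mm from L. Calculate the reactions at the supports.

Resultant of the triangular load: ½ × 0.4 × 333 = 66.6 N, acting at 597 mm from L (one-third of the span from the peak).
Taking moments about L: R_y·1063 − 480·798 − (½·0.4·333)·597 − 720·310 + 523200 = 0 → R_y = 122800.2/1063 = 115.522 ≈ 115.5 N.
ΣF_y = 0: L_y + 115.522 − 480 − ½·0.4·333 − 720 = 0 → L_y = 1151 N.
ΣF_x = 0: no horizontal applied forces, so L_x = 0.

L_x = 0, L_y = 1151 N, R_y = 115.5 N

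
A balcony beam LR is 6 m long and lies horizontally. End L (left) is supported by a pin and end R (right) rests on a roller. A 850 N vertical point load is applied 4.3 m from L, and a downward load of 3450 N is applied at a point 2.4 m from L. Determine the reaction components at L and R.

L_x = 0, L_y = 2311 N, R_y = 1989 N

Taking moments about L: R_y·6 − 850·4.3 − 3450·2.4 = 0 → R_y = 11935/6 = 1989.17 ≈ 1989 N.
ΣF_y = 0: L_y + 1989.17 − 850 − 3450 = 0 → L_y = 2311 N.
ΣF_x = 0: no horizontal applied forces, so L_x = 0.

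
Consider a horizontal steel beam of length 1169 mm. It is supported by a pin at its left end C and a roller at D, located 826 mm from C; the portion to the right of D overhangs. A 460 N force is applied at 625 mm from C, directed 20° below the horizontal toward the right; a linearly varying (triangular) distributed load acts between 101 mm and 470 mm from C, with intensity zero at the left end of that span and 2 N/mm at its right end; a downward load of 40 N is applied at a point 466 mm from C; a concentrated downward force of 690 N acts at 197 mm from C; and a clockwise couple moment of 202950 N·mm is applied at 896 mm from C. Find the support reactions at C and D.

Resultant of the triangular load: ½ × 2 × 369 = 369 N, acting at 347 mm from C (one-third of the span from the peak).
Taking moments about C: D_y·826 − 460·sin20°·625 − (½·2·369)·347 − 40·466 − 690·197 − 202950 = 0 → D_y = 583894/826 = 706.893 ≈ 706.9 N.
ΣF_y = 0: C_y + 706.893 − 460·sin20° − ½·2·369 − 40 − 690 = 0 → C_y = 549.4 N.
ΣF_x = 0: C_x + 460·cos20° = 0 → C_x = -432.3 N.

C_x = -432.3 N, C_y = 549.4 N, D_y = 706.9 N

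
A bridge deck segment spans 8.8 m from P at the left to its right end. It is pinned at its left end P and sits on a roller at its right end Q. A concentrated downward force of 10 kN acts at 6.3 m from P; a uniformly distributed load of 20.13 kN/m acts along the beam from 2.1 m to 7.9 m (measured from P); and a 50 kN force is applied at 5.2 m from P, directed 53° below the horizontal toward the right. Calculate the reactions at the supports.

P_x = -30.09 kN, P_y = 69.59 kN, Q_y = 97.09 kN

Resultant of the distributed load: 20.13 × 5.8 = 116.754 kN at 5 m from P.
ΣM about P: Q_y·8.8 − 10·6.3 − (20.13·5.8)·5 − 50·sin53°·5.2 = 0 → Q_y = 854.415/8.8 = 97.0926 ≈ 97.09 kN.
ΣF_y = 0: P_y + 97.0926 − 10 − 20.13·5.8 − 50·sin53° = 0 → P_y = 69.59 kN.
ΣF_x = 0: P_x + 50·cos53° = 0 → P_x = -30.09 kN.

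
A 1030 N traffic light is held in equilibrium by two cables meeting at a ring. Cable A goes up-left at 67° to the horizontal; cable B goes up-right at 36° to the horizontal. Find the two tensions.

ΣF_x = 0: −T_A·cos67° + T_B·cos36° = 0 → T_B = 0.48297·T_A.
ΣF_y = 0: T_A·sin67° + T_B·sin36° = 1030.
Substitute: T_A·(0.920505 + 0.48297·0.587785) = 1030 → T_A = 855.206 ≈ 855.2 N.
Then T_B = 0.48297 × 855.206 = 413.0 N.

T_A = 855.2 N, T_B = 413.0 N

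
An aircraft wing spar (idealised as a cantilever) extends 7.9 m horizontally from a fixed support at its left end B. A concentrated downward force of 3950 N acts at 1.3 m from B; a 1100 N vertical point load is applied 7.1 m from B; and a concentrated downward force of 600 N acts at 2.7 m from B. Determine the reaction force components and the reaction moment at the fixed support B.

B_x = 0, B_y = 5650 N, M_B = 14560 N·m

ΣF_x = 0: B_x = 0.
ΣF_y = 0: B_y − 3950 − 1100 − 600 = 0 → B_y = 5650 N.
ΣM about B: M_B − 3950·1.3 − 1100·7.1 − 600·2.7 = 0 → M_B = 14560 N·m.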